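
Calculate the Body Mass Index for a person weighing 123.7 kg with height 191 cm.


BMI = weight / height^2
height = 191 cm = 1.91 m
BMI = 123.7 / 1.91^2
BMI = 33.91 kg/m^2


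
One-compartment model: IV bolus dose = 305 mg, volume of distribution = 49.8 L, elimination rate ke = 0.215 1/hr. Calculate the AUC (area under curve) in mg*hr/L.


C0 = Dose/Vd = 305/49.8 = 6.1245 mg/L
AUC = C0/ke = 6.1245/0.215
AUC = 28.49 mg*hr/L


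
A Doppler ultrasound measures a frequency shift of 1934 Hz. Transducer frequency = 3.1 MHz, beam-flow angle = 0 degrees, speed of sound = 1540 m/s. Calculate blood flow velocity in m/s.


v = fd * c / (2 * f0 * cos(theta))
v = 1934 * 1540 / (2 * 3.1000e+06 * cos(0))
v = 0.4804 m/s


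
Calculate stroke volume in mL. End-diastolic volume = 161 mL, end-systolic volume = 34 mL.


SV = EDV - ESV
SV = 161 - 34
SV = 127 mL


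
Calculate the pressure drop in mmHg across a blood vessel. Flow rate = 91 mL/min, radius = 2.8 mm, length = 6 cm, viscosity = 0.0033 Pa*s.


dP = 8*mu*L*Q / (pi*r^4)
Q = 91 mL/min = 1.51667e-06 m^3/s
dP = 12.4413 Pa = 12.4413 / 133.322 mmHg = 0.09332 mmHg


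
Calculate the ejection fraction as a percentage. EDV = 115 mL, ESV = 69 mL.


SV = EDV - ESV = 115 - 69 = 46 mL
EF = SV/EDV * 100 = 46/115 * 100
EF = 40%


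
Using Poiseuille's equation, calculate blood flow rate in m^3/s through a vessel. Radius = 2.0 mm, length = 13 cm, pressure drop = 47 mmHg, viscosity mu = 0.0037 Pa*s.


Q = pi*r^4*dP / (8*mu*L)
r = 0.002 m, L = 0.13 m
dP = 47 mmHg = 6266.134 Pa
Q = 8.1853e-05 m^3/s


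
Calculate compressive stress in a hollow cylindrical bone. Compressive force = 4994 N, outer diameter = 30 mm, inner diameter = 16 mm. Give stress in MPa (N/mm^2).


A = pi*(r_o^2 - r_i^2)
r_o = 15 mm, r_i = 8 mm
A = 505.796 mm^2
sigma = F/A = 4994 / 505.796
sigma = 9.874 MPa


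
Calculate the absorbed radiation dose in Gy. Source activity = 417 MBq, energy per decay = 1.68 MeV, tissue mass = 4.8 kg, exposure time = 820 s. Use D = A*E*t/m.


A = 417 MBq = 4.1700e+08 Bq
E = 1.68 MeV = 2.69136e-13 J
D = A*E*t/m = 4.1700e+08*2.69136e-13*820/4.8
D = 0.01917 Gy


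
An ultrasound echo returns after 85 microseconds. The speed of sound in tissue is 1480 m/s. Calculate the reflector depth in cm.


depth = c * t / 2
t = 85 us = 8.5000e-05 s
depth = 1480 * 8.5000e-05 / 2
depth = 0.0629 m = 6.29 cm


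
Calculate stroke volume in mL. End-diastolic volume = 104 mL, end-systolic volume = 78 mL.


SV = EDV - ESV
SV = 104 - 78
SV = 26 mL


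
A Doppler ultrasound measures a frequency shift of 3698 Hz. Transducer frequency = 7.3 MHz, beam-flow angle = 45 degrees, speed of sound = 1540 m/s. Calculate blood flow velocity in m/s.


v = fd * c / (2 * f0 * cos(theta))
v = 3698 * 1540 / (2 * 7.3000e+06 * cos(45))
v = 0.5516 m/s


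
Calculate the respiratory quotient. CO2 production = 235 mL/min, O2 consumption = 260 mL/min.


RQ = VCO2 / VO2
RQ = 235 / 260
RQ = 0.9038


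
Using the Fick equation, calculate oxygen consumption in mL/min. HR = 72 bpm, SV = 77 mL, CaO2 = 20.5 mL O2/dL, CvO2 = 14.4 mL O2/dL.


CO = HR*SV = 72*77/1000 = 5.544 L/min
a-v O2 diff = 20.5 - 14.4 = 6.1 mL/dL
VO2 = CO * (CaO2-CvO2) * 10 dL/L
VO2 = 5.544 * 6.1 * 10
VO2 = 338.2 mL/min


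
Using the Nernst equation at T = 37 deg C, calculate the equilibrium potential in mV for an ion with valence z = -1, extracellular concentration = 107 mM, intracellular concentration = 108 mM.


E = (RT/(zF)) * ln(C_out/C_in)
T = 37 + 273.15 = 310.15 K
E = (8.314 * 310.15 / (-1 * 96485)) * ln(107/108)
E = 0.2486 mV


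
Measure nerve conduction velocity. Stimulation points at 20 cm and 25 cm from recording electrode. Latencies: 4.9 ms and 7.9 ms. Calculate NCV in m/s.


Distance = (25 - 20) / 100 = 0.05 m
dt = (7.9 - 4.9) / 1000 = 0.003 s
NCV = dist / dt = 16.67 m/s


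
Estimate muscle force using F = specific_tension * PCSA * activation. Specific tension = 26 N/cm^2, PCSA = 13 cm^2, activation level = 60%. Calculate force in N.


F = sigma * PCSA * activation
F = 26 * 13 * 0.6
F = 202.8 N


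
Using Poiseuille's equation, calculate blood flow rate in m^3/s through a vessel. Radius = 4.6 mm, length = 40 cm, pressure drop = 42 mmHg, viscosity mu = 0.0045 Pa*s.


Q = pi*r^4*dP / (8*mu*L)
r = 0.0046 m, L = 0.4 m
dP = 42 mmHg = 5599.524 Pa
Q = 5.4698e-04 m^3/s


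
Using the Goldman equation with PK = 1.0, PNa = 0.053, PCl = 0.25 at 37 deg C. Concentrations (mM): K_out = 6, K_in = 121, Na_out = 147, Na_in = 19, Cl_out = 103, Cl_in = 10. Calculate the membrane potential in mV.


Vm = (RT/F)*ln((PK*Ko + PNa*Nao + PCl*Cli)/(PK*Ki + PNa*Nai + PCl*Clo))
Numer = 16.291, Denom = 147.757
Vm = -58.93 mV


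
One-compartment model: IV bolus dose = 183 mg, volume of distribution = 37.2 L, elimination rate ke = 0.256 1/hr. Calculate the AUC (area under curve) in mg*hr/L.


C0 = Dose/Vd = 183/37.2 = 4.91935 mg/L
AUC = C0/ke = 4.91935/0.256
AUC = 19.22 mg*hr/L


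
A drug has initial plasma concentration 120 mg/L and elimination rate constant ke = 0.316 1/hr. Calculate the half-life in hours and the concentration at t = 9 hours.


t_half = ln(2) / ke = 0.693147 / 0.316 = 2.194 hr
C(t) = C0 * exp(-ke*t) = 120 * exp(-0.316*9)
C(9) = 6.983 mg/L


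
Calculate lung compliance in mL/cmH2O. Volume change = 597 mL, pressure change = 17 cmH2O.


C = dV / dP
C = 597 / 17
C = 35.12 mL/cmH2O


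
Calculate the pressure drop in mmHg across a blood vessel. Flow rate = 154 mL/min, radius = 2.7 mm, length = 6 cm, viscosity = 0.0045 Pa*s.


dP = 8*mu*L*Q / (pi*r^4)
Q = 154 mL/min = 2.56667e-06 m^3/s
dP = 33.2062 Pa = 33.2062 / 133.322 mmHg = 0.2491 mmHg


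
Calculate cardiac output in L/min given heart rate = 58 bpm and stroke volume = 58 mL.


CO = HR * SV
CO = 58 * 58 / 1000
CO = 3.364 L/min


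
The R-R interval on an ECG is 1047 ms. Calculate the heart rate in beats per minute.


HR = 60 / RR_interval(s)
RR = 1047 ms = 1.047 s
HR = 60 / 1.047 = 57.31 bpm


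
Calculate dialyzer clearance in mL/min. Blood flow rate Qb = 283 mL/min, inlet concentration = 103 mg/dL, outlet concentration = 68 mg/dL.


K = Qb * (Cb_in - Cb_out) / Cb_in
K = 283 * (103 - 68) / 103
K = 96.17 mL/min


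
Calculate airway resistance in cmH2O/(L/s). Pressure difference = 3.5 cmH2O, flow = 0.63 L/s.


R = dP / flow
R = 3.5 / 0.63
R = 5.556 cmH2O/(L/s)


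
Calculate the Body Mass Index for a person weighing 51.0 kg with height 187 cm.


BMI = weight / height^2
height = 187 cm = 1.87 m
BMI = 51.0 / 1.87^2
BMI = 14.58 kg/m^2


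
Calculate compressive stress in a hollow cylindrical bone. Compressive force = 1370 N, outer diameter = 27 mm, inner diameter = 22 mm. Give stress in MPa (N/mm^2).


A = pi*(r_o^2 - r_i^2)
r_o = 13.5 mm, r_i = 11 mm
A = 192.423 mm^2
sigma = F/A = 1370 / 192.423
sigma = 7.12 MPa


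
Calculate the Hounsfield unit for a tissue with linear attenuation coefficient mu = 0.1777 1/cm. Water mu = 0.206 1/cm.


HU = ((mu_tissue - mu_water) / mu_water) * 1000
HU = ((0.1777 - 0.206) / 0.206) * 1000
HU = -137.4


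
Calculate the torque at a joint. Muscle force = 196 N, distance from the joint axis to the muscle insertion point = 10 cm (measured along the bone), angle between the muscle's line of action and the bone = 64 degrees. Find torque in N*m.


Torque = F * d * sin(theta)   (moment arm = d*sin(theta))
d = 10 cm = 0.1 m
Torque = 196 * 0.1 * sin(64)
Torque = 17.62 N*m


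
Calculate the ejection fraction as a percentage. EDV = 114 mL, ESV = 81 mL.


SV = EDV - ESV = 114 - 81 = 33 mL
EF = SV/EDV * 100 = 33/114 * 100
EF = 28.95%


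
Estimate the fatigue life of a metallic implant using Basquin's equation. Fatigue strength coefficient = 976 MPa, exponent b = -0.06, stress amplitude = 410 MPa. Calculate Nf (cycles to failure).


sigma_a = sigma_f' * (2Nf)^b
2Nf = (sigma_a/sigma_f')^(1/b)
2Nf = (410/976)^(1/-0.06)
2Nf = 1895684.3
Nf = 9.478e+05


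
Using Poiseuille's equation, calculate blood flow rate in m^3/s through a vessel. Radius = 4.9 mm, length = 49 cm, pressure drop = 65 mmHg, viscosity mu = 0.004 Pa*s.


Q = pi*r^4*dP / (8*mu*L)
r = 0.0049 m, L = 0.49 m
dP = 65 mmHg = 8665.93 Pa
Q = 0.001001 m^3/s


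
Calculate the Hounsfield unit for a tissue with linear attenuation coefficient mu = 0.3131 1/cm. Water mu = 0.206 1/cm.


HU = ((mu_tissue - mu_water) / mu_water) * 1000
HU = ((0.3131 - 0.206) / 0.206) * 1000
HU = 519.9


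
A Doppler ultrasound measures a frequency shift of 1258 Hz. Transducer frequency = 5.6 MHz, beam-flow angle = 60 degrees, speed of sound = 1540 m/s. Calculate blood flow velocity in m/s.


v = fd * c / (2 * f0 * cos(theta))
v = 1258 * 1540 / (2 * 5.6000e+06 * cos(60))
v = 0.3459 m/s


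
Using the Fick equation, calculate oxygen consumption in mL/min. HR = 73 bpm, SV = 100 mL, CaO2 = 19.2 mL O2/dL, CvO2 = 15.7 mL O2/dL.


CO = HR*SV = 73*100/1000 = 7.3 L/min
a-v O2 diff = 19.2 - 15.7 = 3.5 mL/dL
VO2 = CO * (CaO2-CvO2) * 10 dL/L
VO2 = 7.3 * 3.5 * 10
VO2 = 255.5 mL/min


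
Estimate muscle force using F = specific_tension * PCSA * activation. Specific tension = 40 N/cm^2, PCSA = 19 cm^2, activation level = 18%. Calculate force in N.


F = sigma * PCSA * activation
F = 40 * 19 * 0.18
F = 136.8 N


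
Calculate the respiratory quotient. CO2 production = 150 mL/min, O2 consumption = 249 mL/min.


RQ = VCO2 / VO2
RQ = 150 / 249
RQ = 0.6024


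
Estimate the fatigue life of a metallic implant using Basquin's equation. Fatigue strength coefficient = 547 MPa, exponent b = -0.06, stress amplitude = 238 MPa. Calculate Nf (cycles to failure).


sigma_a = sigma_f' * (2Nf)^b
2Nf = (sigma_a/sigma_f')^(1/b)
2Nf = (238/547)^(1/-0.06)
2Nf = 1055616.5
Nf = 5.278e+05


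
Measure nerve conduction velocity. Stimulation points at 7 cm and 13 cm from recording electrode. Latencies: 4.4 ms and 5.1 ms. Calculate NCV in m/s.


Distance = (13 - 7) / 100 = 0.06 m
dt = (5.1 - 4.4) / 1000 = 7.0000e-04 s
NCV = dist / dt = 85.71 m/s


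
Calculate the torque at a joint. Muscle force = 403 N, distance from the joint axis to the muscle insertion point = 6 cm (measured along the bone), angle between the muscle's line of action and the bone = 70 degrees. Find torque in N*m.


Torque = F * d * sin(theta)   (moment arm = d*sin(theta))
d = 6 cm = 0.06 m
Torque = 403 * 0.06 * sin(70)
Torque = 22.72 N*m


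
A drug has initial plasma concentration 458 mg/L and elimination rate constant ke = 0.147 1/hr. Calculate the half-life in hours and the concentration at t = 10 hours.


t_half = ln(2) / ke = 0.693147 / 0.147 = 4.715 hr
C(t) = C0 * exp(-ke*t) = 458 * exp(-0.147*10)
C(10) = 105.3 mg/L


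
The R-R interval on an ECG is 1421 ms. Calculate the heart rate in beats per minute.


HR = 60 / RR_interval(s)
RR = 1421 ms = 1.421 s
HR = 60 / 1.421 = 42.22 bpm


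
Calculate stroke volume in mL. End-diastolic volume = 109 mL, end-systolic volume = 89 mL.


SV = EDV - ESV
SV = 109 - 89
SV = 20 mL


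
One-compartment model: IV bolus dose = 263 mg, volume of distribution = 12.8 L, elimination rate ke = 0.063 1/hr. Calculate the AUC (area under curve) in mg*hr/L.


C0 = Dose/Vd = 263/12.8 = 20.5469 mg/L
AUC = C0/ke = 20.5469/0.063
AUC = 326.1 mg*hr/L


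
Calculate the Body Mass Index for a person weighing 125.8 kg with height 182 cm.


BMI = weight / height^2
height = 182 cm = 1.82 m
BMI = 125.8 / 1.82^2
BMI = 37.98 kg/m^2


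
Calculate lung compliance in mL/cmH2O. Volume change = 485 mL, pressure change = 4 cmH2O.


C = dV / dP
C = 485 / 4
C = 121.2 mL/cmH2O


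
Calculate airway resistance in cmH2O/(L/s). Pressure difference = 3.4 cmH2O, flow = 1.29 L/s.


R = dP / flow
R = 3.4 / 1.29
R = 2.636 cmH2O/(L/s)


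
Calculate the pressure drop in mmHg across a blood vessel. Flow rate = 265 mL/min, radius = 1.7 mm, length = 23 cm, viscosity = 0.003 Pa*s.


dP = 8*mu*L*Q / (pi*r^4)
Q = 265 mL/min = 4.41667e-06 m^3/s
dP = 929.156 Pa = 929.156 / 133.322 mmHg = 6.969 mmHg


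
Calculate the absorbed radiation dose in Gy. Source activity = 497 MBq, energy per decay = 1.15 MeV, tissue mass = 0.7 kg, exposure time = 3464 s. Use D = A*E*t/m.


A = 497 MBq = 4.9700e+08 Bq
E = 1.15 MeV = 1.8423e-13 J
D = A*E*t/m = 4.9700e+08*1.8423e-13*3464/0.7
D = 0.4531 Gy


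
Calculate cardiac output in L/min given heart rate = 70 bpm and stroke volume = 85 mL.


CO = HR * SV
CO = 70 * 85 / 1000
CO = 5.95 L/min


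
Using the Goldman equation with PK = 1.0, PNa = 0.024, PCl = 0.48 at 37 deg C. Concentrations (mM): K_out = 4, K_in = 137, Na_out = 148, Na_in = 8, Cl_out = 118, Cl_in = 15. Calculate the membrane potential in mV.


Vm = (RT/F)*ln((PK*Ko + PNa*Nao + PCl*Cli)/(PK*Ki + PNa*Nai + PCl*Clo))
Numer = 14.752, Denom = 193.832
Vm = -68.83 mV


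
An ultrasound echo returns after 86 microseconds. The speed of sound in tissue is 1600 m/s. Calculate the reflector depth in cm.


depth = c * t / 2
t = 86 us = 8.6000e-05 s
depth = 1600 * 8.6000e-05 / 2
depth = 0.0688 m = 6.88 cm


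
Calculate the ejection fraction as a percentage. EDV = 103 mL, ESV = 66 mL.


SV = EDV - ESV = 103 - 66 = 37 mL
EF = SV/EDV * 100 = 37/103 * 100
EF = 35.92%


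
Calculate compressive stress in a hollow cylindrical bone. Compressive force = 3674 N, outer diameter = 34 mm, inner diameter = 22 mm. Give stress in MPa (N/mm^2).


A = pi*(r_o^2 - r_i^2)
r_o = 17 mm, r_i = 11 mm
A = 527.788 mm^2
sigma = F/A = 3674 / 527.788
sigma = 6.961 MPa


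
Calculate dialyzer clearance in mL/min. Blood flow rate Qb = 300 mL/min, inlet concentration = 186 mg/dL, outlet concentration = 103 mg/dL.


K = Qb * (Cb_in - Cb_out) / Cb_in
K = 300 * (186 - 103) / 186
K = 133.9 mL/min


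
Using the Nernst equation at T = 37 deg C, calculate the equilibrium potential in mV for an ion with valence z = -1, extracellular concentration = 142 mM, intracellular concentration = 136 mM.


E = (RT/(zF)) * ln(C_out/C_in)
T = 37 + 273.15 = 310.15 K
E = (8.314 * 310.15 / (-1 * 96485)) * ln(142/136)
E = -1.154 mV


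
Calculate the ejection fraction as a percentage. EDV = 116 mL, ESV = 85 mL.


SV = EDV - ESV = 116 - 85 = 31 mL
EF = SV/EDV * 100 = 31/116 * 100
EF = 26.72%


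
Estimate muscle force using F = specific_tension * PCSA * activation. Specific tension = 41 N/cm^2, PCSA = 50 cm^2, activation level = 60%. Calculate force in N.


F = sigma * PCSA * activation
F = 41 * 50 * 0.6
F = 1230 N


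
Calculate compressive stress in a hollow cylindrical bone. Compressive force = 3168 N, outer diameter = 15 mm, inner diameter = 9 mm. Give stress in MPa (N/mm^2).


A = pi*(r_o^2 - r_i^2)
r_o = 7.5 mm, r_i = 4.5 mm
A = 113.097 mm^2
sigma = F/A = 3168 / 113.097
sigma = 28.01 MPa


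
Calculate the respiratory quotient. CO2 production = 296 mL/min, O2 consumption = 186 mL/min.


RQ = VCO2 / VO2
RQ = 296 / 186
RQ = 1.591


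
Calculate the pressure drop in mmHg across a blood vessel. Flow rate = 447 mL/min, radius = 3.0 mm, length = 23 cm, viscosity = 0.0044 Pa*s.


dP = 8*mu*L*Q / (pi*r^4)
Q = 447 mL/min = 7.45e-06 m^3/s
dP = 237.024 Pa = 237.024 / 133.322 mmHg = 1.778 mmHg


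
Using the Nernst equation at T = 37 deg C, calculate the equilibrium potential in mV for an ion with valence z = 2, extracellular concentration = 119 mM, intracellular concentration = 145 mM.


E = (RT/(zF)) * ln(C_out/C_in)
T = 37 + 273.15 = 310.15 K
E = (8.314 * 310.15 / (2 * 96485)) * ln(119/145)
E = -2.641 mV


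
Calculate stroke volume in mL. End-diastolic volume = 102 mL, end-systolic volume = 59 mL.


SV = EDV - ESV
SV = 102 - 59
SV = 43 mL


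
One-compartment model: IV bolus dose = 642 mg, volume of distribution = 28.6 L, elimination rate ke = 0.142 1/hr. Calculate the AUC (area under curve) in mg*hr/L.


C0 = Dose/Vd = 642/28.6 = 22.4476 mg/L
AUC = C0/ke = 22.4476/0.142
AUC = 158.1 mg*hr/L


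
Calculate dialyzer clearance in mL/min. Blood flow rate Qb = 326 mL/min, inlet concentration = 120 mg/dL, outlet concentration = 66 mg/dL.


K = Qb * (Cb_in - Cb_out) / Cb_in
K = 326 * (120 - 66) / 120
K = 146.7 mL/min


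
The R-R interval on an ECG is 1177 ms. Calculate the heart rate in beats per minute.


HR = 60 / RR_interval(s)
RR = 1177 ms = 1.177 s
HR = 60 / 1.177 = 50.98 bpm


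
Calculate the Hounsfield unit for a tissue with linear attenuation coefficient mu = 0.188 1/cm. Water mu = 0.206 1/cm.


HU = ((mu_tissue - mu_water) / mu_water) * 1000
HU = ((0.188 - 0.206) / 0.206) * 1000
HU = -87.38


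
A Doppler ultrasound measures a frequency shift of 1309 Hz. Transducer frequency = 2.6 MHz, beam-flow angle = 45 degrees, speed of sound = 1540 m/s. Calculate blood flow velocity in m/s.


v = fd * c / (2 * f0 * cos(theta))
v = 1309 * 1540 / (2 * 2.6000e+06 * cos(45))
v = 0.5482 m/s


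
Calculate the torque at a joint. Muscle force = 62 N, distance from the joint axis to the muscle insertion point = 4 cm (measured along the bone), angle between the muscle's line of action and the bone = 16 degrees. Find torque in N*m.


Torque = F * d * sin(theta)   (moment arm = d*sin(theta))
d = 4 cm = 0.04 m
Torque = 62 * 0.04 * sin(16)
Torque = 0.6836 N*m


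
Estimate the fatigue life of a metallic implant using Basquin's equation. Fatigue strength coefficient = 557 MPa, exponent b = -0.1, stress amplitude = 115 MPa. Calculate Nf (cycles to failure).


sigma_a = sigma_f' * (2Nf)^b
2Nf = (sigma_a/sigma_f')^(1/b)
2Nf = (115/557)^(1/-0.1)
2Nf = 7105154.9
Nf = 3.5526e+06


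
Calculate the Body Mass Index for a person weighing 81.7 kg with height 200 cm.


BMI = weight / height^2
height = 200 cm = 2 m
BMI = 81.7 / 2^2
BMI = 20.43 kg/m^2


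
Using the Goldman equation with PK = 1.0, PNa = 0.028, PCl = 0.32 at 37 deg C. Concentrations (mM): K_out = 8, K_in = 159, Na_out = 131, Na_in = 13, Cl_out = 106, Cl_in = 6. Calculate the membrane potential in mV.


Vm = (RT/F)*ln((PK*Ko + PNa*Nao + PCl*Cli)/(PK*Ki + PNa*Nai + PCl*Clo))
Numer = 13.588, Denom = 193.284
Vm = -70.95 mV


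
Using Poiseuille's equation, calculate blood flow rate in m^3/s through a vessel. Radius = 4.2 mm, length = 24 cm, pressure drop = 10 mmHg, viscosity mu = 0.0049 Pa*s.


Q = pi*r^4*dP / (8*mu*L)
r = 0.0042 m, L = 0.24 m
dP = 10 mmHg = 1333.22 Pa
Q = 1.3853e-04 m^3/s


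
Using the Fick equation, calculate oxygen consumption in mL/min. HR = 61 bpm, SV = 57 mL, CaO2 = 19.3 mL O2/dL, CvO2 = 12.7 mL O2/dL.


CO = HR*SV = 61*57/1000 = 3.477 L/min
a-v O2 diff = 19.3 - 12.7 = 6.6 mL/dL
VO2 = CO * (CaO2-CvO2) * 10 dL/L
VO2 = 3.477 * 6.6 * 10
VO2 = 229.5 mL/min


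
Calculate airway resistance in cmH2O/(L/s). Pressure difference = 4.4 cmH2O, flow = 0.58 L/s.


R = dP / flow
R = 4.4 / 0.58
R = 7.586 cmH2O/(L/s)


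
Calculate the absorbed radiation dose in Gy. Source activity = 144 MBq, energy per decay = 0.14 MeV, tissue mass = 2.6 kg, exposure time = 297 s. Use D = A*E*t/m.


A = 144 MBq = 1.4400e+08 Bq
E = 0.14 MeV = 2.2428e-14 J
D = A*E*t/m = 1.4400e+08*2.2428e-14*297/2.6
D = 3.6892e-04 Gy


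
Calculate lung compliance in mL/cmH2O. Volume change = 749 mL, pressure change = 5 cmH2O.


C = dV / dP
C = 749 / 5
C = 149.8 mL/cmH2O


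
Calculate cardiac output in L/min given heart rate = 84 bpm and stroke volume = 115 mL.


CO = HR * SV
CO = 84 * 115 / 1000
CO = 9.66 L/min


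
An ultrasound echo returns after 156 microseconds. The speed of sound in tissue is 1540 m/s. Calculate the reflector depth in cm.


depth = c * t / 2
t = 156 us = 1.5600e-04 s
depth = 1540 * 1.5600e-04 / 2
depth = 0.12012 m = 12.012 cm


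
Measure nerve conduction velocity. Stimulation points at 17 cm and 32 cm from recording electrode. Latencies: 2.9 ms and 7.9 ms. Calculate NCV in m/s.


Distance = (32 - 17) / 100 = 0.15 m
dt = (7.9 - 2.9) / 1000 = 0.005 s
NCV = dist / dt = 30 m/s


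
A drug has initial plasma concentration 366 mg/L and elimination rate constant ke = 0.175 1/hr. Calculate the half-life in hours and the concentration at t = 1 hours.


t_half = ln(2) / ke = 0.693147 / 0.175 = 3.961 hr
C(t) = C0 * exp(-ke*t) = 366 * exp(-0.175*1)
C(1) = 307.2 mg/L


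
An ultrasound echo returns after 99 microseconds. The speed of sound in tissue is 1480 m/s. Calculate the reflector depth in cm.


depth = c * t / 2
t = 99 us = 9.9000e-05 s
depth = 1480 * 9.9000e-05 / 2
depth = 0.07326 m = 7.326 cm


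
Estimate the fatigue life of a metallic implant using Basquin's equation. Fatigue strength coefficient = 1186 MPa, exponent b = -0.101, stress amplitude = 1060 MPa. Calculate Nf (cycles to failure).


sigma_a = sigma_f' * (2Nf)^b
2Nf = (sigma_a/sigma_f')^(1/b)
2Nf = (1060/1186)^(1/-0.101)
2Nf = 3.0405955
Nf = 1.52


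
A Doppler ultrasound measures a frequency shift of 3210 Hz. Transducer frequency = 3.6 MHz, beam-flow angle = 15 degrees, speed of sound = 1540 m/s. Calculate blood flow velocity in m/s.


v = fd * c / (2 * f0 * cos(theta))
v = 3210 * 1540 / (2 * 3.6000e+06 * cos(15))
v = 0.7108 m/s


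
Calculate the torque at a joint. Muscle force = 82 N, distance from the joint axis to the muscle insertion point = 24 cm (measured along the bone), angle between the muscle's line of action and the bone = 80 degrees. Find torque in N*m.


Torque = F * d * sin(theta)   (moment arm = d*sin(theta))
d = 24 cm = 0.24 m
Torque = 82 * 0.24 * sin(80)
Torque = 19.38 N*m


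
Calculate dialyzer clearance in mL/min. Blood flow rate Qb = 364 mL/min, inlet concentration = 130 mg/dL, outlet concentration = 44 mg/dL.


K = Qb * (Cb_in - Cb_out) / Cb_in
K = 364 * (130 - 44) / 130
K = 240.8 mL/min


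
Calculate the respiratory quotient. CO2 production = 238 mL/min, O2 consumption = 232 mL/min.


RQ = VCO2 / VO2
RQ = 238 / 232
RQ = 1.026


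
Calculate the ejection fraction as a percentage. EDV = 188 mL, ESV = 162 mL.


SV = EDV - ESV = 188 - 162 = 26 mL
EF = SV/EDV * 100 = 26/188 * 100
EF = 13.83%


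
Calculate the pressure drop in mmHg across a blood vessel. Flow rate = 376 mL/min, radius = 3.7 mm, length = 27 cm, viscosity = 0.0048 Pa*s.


dP = 8*mu*L*Q / (pi*r^4)
Q = 376 mL/min = 6.26667e-06 m^3/s
dP = 110.351 Pa = 110.351 / 133.322 mmHg = 0.8277 mmHg


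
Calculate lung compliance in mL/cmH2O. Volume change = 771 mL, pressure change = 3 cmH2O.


C = dV / dP
C = 771 / 3
C = 257 mL/cmH2O


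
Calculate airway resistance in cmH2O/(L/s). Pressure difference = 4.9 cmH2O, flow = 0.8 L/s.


R = dP / flow
R = 4.9 / 0.8
R = 6.125 cmH2O/(L/s)


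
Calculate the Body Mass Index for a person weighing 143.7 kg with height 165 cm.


BMI = weight / height^2
height = 165 cm = 1.65 m
BMI = 143.7 / 1.65^2
BMI = 52.78 kg/m^2


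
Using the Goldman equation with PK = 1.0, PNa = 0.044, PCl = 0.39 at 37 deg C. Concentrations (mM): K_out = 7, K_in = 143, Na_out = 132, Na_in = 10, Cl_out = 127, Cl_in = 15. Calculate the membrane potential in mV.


Vm = (RT/F)*ln((PK*Ko + PNa*Nao + PCl*Cli)/(PK*Ki + PNa*Nai + PCl*Clo))
Numer = 18.658, Denom = 192.97
Vm = -62.44 mV


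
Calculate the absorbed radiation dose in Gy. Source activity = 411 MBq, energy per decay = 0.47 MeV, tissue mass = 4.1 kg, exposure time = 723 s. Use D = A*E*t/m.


A = 411 MBq = 4.1100e+08 Bq
E = 0.47 MeV = 7.5294e-14 J
D = A*E*t/m = 4.1100e+08*7.5294e-14*723/4.1
D = 0.005457 Gy


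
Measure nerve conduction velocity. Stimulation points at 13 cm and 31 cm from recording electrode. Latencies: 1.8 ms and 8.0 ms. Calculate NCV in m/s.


Distance = (31 - 13) / 100 = 0.18 m
dt = (8.0 - 1.8) / 1000 = 0.0062 s
NCV = dist / dt = 29.03 m/s


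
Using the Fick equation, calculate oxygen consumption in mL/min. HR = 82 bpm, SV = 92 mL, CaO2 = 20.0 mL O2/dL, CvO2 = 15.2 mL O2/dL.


CO = HR*SV = 82*92/1000 = 7.544 L/min
a-v O2 diff = 20.0 - 15.2 = 4.8 mL/dL
VO2 = CO * (CaO2-CvO2) * 10 dL/L
VO2 = 7.544 * 4.8 * 10
VO2 = 362.1 mL/min


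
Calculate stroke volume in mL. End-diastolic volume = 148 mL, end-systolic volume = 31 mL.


SV = EDV - ESV
SV = 148 - 31
SV = 117 mL


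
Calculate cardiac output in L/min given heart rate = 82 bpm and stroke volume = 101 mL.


CO = HR * SV
CO = 82 * 101 / 1000
CO = 8.282 L/min


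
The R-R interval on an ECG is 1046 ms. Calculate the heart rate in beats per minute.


HR = 60 / RR_interval(s)
RR = 1046 ms = 1.046 s
HR = 60 / 1.046 = 57.36 bpm


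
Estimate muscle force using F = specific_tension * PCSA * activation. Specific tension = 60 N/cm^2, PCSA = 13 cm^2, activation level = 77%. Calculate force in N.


F = sigma * PCSA * activation
F = 60 * 13 * 0.77
F = 600.6 N


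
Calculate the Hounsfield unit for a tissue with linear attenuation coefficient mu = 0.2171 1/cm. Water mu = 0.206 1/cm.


HU = ((mu_tissue - mu_water) / mu_water) * 1000
HU = ((0.2171 - 0.206) / 0.206) * 1000
HU = 53.88


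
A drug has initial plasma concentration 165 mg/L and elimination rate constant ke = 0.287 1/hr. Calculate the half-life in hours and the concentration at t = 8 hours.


t_half = ln(2) / ke = 0.693147 / 0.287 = 2.415 hr
C(t) = C0 * exp(-ke*t) = 165 * exp(-0.287*8)
C(8) = 16.61 mg/L


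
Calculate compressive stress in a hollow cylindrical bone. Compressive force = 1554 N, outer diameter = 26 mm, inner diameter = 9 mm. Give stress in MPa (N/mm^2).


A = pi*(r_o^2 - r_i^2)
r_o = 13 mm, r_i = 4.5 mm
A = 467.312 mm^2
sigma = F/A = 1554 / 467.312
sigma = 3.325 MPa


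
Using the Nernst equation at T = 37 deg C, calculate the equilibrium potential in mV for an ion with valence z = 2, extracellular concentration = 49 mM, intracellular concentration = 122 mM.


E = (RT/(zF)) * ln(C_out/C_in)
T = 37 + 273.15 = 310.15 K
E = (8.314 * 310.15 / (2 * 96485)) * ln(49/122)
E = -12.19 mV


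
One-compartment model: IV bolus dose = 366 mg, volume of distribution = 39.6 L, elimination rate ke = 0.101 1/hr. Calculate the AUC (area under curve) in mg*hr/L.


C0 = Dose/Vd = 366/39.6 = 9.24242 mg/L
AUC = C0/ke = 9.24242/0.101
AUC = 91.51 mg*hr/L


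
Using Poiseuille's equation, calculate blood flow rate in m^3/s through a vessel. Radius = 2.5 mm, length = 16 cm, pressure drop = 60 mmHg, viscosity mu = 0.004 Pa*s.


Q = pi*r^4*dP / (8*mu*L)
r = 0.0025 m, L = 0.16 m
dP = 60 mmHg = 7999.32 Pa
Q = 1.9173e-04 m^3/s


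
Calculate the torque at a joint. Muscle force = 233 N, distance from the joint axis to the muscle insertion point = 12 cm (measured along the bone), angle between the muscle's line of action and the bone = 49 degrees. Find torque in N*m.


Torque = F * d * sin(theta)   (moment arm = d*sin(theta))
d = 12 cm = 0.12 m
Torque = 233 * 0.12 * sin(49)
Torque = 21.1 N*m


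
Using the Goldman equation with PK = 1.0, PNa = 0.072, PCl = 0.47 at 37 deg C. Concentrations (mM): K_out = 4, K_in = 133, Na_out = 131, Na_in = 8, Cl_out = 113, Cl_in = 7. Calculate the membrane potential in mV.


Vm = (RT/F)*ln((PK*Ko + PNa*Nao + PCl*Cli)/(PK*Ki + PNa*Nai + PCl*Clo))
Numer = 16.722, Denom = 186.686
Vm = -64.48 mV


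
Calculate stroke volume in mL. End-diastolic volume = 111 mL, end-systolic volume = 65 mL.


SV = EDV - ESV
SV = 111 - 65
SV = 46 mL


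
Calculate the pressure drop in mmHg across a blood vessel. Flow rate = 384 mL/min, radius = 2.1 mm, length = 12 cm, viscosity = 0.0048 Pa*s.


dP = 8*mu*L*Q / (pi*r^4)
Q = 384 mL/min = 6.4e-06 m^3/s
dP = 482.687 Pa = 482.687 / 133.322 mmHg = 3.62 mmHg


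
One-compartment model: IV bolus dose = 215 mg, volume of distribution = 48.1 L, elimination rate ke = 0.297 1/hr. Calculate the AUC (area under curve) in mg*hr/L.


C0 = Dose/Vd = 215/48.1 = 4.46985 mg/L
AUC = C0/ke = 4.46985/0.297
AUC = 15.05 mg*hr/L


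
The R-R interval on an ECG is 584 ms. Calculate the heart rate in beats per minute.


HR = 60 / RR_interval(s)
RR = 584 ms = 0.584 s
HR = 60 / 0.584 = 102.7 bpm


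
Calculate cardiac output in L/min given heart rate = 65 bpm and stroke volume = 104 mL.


CO = HR * SV
CO = 65 * 104 / 1000
CO = 6.76 L/min


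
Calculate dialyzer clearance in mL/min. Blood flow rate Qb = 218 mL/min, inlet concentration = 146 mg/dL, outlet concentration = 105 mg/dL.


K = Qb * (Cb_in - Cb_out) / Cb_in
K = 218 * (146 - 105) / 146
K = 61.22 mL/min


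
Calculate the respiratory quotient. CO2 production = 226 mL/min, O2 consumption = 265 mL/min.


RQ = VCO2 / VO2
RQ = 226 / 265
RQ = 0.8528


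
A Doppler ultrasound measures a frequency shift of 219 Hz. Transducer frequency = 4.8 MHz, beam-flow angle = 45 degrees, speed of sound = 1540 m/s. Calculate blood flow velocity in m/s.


v = fd * c / (2 * f0 * cos(theta))
v = 219 * 1540 / (2 * 4.8000e+06 * cos(45))
v = 0.04968 m/s


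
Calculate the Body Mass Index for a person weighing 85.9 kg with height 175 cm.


BMI = weight / height^2
height = 175 cm = 1.75 m
BMI = 85.9 / 1.75^2
BMI = 28.05 kg/m^2


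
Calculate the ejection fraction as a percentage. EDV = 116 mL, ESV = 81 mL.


SV = EDV - ESV = 116 - 81 = 35 mL
EF = SV/EDV * 100 = 35/116 * 100
EF = 30.17%


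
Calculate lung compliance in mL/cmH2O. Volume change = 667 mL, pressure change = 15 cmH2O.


C = dV / dP
C = 667 / 15
C = 44.47 mL/cmH2O


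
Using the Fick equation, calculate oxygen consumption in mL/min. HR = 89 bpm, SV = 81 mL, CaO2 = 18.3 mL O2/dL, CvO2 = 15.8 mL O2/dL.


CO = HR*SV = 89*81/1000 = 7.209 L/min
a-v O2 diff = 18.3 - 15.8 = 2.5 mL/dL
VO2 = CO * (CaO2-CvO2) * 10 dL/L
VO2 = 7.209 * 2.5 * 10
VO2 = 180.2 mL/min


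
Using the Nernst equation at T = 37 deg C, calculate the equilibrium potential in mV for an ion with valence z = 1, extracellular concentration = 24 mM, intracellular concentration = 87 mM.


E = (RT/(zF)) * ln(C_out/C_in)
T = 37 + 273.15 = 310.15 K
E = (8.314 * 310.15 / (1 * 96485)) * ln(24/87)
E = -34.42 mV


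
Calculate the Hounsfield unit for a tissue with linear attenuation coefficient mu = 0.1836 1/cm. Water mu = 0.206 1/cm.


HU = ((mu_tissue - mu_water) / mu_water) * 1000
HU = ((0.1836 - 0.206) / 0.206) * 1000
HU = -108.7


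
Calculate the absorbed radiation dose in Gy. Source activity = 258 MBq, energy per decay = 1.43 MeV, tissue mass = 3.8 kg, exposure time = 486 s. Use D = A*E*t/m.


A = 258 MBq = 2.5800e+08 Bq
E = 1.43 MeV = 2.29086e-13 J
D = A*E*t/m = 2.5800e+08*2.29086e-13*486/3.8
D = 0.007559 Gy


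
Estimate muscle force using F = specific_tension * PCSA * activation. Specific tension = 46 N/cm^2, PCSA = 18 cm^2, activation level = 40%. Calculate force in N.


F = sigma * PCSA * activation
F = 46 * 18 * 0.4
F = 331.2 N


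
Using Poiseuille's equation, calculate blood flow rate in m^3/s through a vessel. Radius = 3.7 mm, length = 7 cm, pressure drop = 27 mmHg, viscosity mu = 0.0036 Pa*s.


Q = pi*r^4*dP / (8*mu*L)
r = 0.0037 m, L = 0.07 m
dP = 27 mmHg = 3599.694 Pa
Q = 0.001051 m^3/s


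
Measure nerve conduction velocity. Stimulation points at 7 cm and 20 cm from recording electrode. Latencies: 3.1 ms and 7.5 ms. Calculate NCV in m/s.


Distance = (20 - 7) / 100 = 0.13 m
dt = (7.5 - 3.1) / 1000 = 0.0044 s
NCV = dist / dt = 29.55 m/s


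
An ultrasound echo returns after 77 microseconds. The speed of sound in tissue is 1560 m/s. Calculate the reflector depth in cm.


depth = c * t / 2
t = 77 us = 7.7000e-05 s
depth = 1560 * 7.7000e-05 / 2
depth = 0.06006 m = 6.006 cm


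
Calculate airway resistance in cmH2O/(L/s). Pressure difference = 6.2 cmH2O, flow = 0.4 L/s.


R = dP / flow
R = 6.2 / 0.4
R = 15.5 cmH2O/(L/s)


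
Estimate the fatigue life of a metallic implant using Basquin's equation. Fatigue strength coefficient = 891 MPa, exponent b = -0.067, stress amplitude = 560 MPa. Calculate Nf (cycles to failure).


sigma_a = sigma_f' * (2Nf)^b
2Nf = (sigma_a/sigma_f')^(1/b)
2Nf = (560/891)^(1/-0.067)
2Nf = 1023.9852
Nf = 512


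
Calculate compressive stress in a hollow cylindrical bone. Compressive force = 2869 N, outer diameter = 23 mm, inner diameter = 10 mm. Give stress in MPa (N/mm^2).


A = pi*(r_o^2 - r_i^2)
r_o = 11.5 mm, r_i = 5 mm
A = 336.936 mm^2
sigma = F/A = 2869 / 336.936
sigma = 8.515 MPa


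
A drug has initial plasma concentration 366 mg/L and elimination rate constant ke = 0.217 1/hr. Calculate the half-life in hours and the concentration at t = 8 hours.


t_half = ln(2) / ke = 0.693147 / 0.217 = 3.194 hr
C(t) = C0 * exp(-ke*t) = 366 * exp(-0.217*8)
C(8) = 64.5 mg/L


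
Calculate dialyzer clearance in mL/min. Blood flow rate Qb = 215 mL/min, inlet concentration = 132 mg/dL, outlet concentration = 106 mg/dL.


K = Qb * (Cb_in - Cb_out) / Cb_in
K = 215 * (132 - 106) / 132
K = 42.35 mL/min


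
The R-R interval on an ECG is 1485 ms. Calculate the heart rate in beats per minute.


HR = 60 / RR_interval(s)
RR = 1485 ms = 1.485 s
HR = 60 / 1.485 = 40.4 bpm


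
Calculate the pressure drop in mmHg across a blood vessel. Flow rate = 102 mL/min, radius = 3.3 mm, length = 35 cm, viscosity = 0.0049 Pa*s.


dP = 8*mu*L*Q / (pi*r^4)
Q = 102 mL/min = 1.7e-06 m^3/s
dP = 62.6033 Pa = 62.6033 / 133.322 mmHg = 0.4696 mmHg


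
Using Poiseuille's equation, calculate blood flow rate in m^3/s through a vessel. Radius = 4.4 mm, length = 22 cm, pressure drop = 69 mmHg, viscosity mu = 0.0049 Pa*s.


Q = pi*r^4*dP / (8*mu*L)
r = 0.0044 m, L = 0.22 m
dP = 69 mmHg = 9199.218 Pa
Q = 0.001256 m^3/s


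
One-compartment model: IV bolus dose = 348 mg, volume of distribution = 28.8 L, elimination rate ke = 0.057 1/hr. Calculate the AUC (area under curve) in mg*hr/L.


C0 = Dose/Vd = 348/28.8 = 12.0833 mg/L
AUC = C0/ke = 12.0833/0.057
AUC = 212 mg*hr/L


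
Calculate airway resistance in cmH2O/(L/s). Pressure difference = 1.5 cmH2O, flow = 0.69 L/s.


R = dP / flow
R = 1.5 / 0.69
R = 2.174 cmH2O/(L/s)


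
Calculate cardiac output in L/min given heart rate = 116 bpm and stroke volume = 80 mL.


CO = HR * SV
CO = 116 * 80 / 1000
CO = 9.28 L/min


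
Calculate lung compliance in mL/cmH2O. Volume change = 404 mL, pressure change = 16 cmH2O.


C = dV / dP
C = 404 / 16
C = 25.25 mL/cmH2O


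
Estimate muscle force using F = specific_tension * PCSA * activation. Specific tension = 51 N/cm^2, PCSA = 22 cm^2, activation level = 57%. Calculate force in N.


F = sigma * PCSA * activation
F = 51 * 22 * 0.57
F = 639.5 N


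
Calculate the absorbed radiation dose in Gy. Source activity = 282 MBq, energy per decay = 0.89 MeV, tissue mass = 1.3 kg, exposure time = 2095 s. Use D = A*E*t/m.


A = 282 MBq = 2.8200e+08 Bq
E = 0.89 MeV = 1.42578e-13 J
D = A*E*t/m = 2.8200e+08*1.42578e-13*2095/1.3
D = 0.0648 Gy


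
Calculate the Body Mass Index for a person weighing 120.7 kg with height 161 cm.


BMI = weight / height^2
height = 161 cm = 1.61 m
BMI = 120.7 / 1.61^2
BMI = 46.56 kg/m^2


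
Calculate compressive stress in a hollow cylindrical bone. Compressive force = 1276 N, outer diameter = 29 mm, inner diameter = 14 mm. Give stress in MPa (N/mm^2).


A = pi*(r_o^2 - r_i^2)
r_o = 14.5 mm, r_i = 7 mm
A = 506.582 mm^2
sigma = F/A = 1276 / 506.582
sigma = 2.519 MPa


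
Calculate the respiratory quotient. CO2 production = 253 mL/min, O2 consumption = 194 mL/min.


RQ = VCO2 / VO2
RQ = 253 / 194
RQ = 1.304


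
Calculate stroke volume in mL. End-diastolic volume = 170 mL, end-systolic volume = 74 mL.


SV = EDV - ESV
SV = 170 - 74
SV = 96 mL


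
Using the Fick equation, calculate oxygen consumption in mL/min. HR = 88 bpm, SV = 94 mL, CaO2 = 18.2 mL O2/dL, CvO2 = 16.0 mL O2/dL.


CO = HR*SV = 88*94/1000 = 8.272 L/min
a-v O2 diff = 18.2 - 16.0 = 2.2 mL/dL
VO2 = CO * (CaO2-CvO2) * 10 dL/L
VO2 = 8.272 * 2.2 * 10
VO2 = 182 mL/min


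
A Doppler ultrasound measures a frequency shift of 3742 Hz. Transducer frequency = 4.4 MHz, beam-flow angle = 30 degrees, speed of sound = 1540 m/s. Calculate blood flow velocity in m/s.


v = fd * c / (2 * f0 * cos(theta))
v = 3742 * 1540 / (2 * 4.4000e+06 * cos(30))
v = 0.7562 m/s


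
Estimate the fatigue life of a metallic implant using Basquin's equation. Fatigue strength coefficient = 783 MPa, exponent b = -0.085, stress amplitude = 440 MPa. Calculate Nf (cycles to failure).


sigma_a = sigma_f' * (2Nf)^b
2Nf = (sigma_a/sigma_f')^(1/b)
2Nf = (440/783)^(1/-0.085)
2Nf = 880.66913
Nf = 440.3


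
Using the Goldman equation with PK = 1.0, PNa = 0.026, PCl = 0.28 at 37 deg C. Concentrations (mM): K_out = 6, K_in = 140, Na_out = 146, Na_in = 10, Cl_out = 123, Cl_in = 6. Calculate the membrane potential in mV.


Vm = (RT/F)*ln((PK*Ko + PNa*Nao + PCl*Cli)/(PK*Ki + PNa*Nai + PCl*Clo))
Numer = 11.476, Denom = 174.7
Vm = -72.77 mV


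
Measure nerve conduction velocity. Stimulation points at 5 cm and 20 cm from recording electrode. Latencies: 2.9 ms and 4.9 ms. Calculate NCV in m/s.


Distance = (20 - 5) / 100 = 0.15 m
dt = (4.9 - 2.9) / 1000 = 0.002 s
NCV = dist / dt = 75 m/s


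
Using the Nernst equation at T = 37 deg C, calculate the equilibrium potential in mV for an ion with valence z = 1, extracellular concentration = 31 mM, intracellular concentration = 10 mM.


E = (RT/(zF)) * ln(C_out/C_in)
T = 37 + 273.15 = 310.15 K
E = (8.314 * 310.15 / (1 * 96485)) * ln(31/10)
E = 30.24 mV


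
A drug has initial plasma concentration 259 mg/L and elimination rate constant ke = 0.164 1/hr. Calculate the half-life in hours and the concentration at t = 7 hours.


t_half = ln(2) / ke = 0.693147 / 0.164 = 4.227 hr
C(t) = C0 * exp(-ke*t) = 259 * exp(-0.164*7)
C(7) = 82.17 mg/L


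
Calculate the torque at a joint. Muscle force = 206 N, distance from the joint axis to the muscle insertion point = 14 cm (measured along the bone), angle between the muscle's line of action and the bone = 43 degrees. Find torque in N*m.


Torque = F * d * sin(theta)   (moment arm = d*sin(theta))
d = 14 cm = 0.14 m
Torque = 206 * 0.14 * sin(43)
Torque = 19.67 N*m


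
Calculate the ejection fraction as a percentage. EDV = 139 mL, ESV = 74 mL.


SV = EDV - ESV = 139 - 74 = 65 mL
EF = SV/EDV * 100 = 65/139 * 100
EF = 46.76%


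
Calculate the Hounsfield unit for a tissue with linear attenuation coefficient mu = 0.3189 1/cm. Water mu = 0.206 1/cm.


HU = ((mu_tissue - mu_water) / mu_water) * 1000
HU = ((0.3189 - 0.206) / 0.206) * 1000
HU = 548.1


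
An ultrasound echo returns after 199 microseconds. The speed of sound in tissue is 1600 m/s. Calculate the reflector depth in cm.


depth = c * t / 2
t = 199 us = 1.9900e-04 s
depth = 1600 * 1.9900e-04 / 2
depth = 0.1592 m = 15.92 cm


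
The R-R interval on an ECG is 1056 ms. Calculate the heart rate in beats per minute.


HR = 60 / RR_interval(s)
RR = 1056 ms = 1.056 s
HR = 60 / 1.056 = 56.82 bpm


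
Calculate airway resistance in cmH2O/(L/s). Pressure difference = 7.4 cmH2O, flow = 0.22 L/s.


R = dP / flow
R = 7.4 / 0.22
R = 33.64 cmH2O/(L/s)


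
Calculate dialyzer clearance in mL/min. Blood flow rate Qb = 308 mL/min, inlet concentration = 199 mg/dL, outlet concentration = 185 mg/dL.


K = Qb * (Cb_in - Cb_out) / Cb_in
K = 308 * (199 - 185) / 199
K = 21.67 mL/min


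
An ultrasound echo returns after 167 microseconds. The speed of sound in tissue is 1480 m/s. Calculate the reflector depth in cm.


depth = c * t / 2
t = 167 us = 1.6700e-04 s
depth = 1480 * 1.6700e-04 / 2
depth = 0.12358 m = 12.358 cm


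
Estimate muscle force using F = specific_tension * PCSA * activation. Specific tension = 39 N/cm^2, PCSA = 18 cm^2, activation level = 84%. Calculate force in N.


F = sigma * PCSA * activation
F = 39 * 18 * 0.84
F = 589.7 N


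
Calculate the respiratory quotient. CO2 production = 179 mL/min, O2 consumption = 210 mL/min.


RQ = VCO2 / VO2
RQ = 179 / 210
RQ = 0.8524


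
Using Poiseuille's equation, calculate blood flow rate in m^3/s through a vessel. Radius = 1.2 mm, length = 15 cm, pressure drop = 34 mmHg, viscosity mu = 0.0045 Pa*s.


Q = pi*r^4*dP / (8*mu*L)
r = 0.0012 m, L = 0.15 m
dP = 34 mmHg = 4532.948 Pa
Q = 5.4684e-06 m^3/s
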